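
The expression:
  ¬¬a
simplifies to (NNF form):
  a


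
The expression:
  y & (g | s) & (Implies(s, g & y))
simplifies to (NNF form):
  g & y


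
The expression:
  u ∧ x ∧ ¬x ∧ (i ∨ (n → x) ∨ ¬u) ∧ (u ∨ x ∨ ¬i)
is never true.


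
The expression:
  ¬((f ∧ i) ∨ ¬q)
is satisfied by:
  {q: True, i: False, f: False}
  {f: True, q: True, i: False}
  {i: True, q: True, f: False}


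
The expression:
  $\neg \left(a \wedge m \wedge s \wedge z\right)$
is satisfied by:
  {s: False, m: False, z: False, a: False}
  {a: True, s: False, m: False, z: False}
  {z: True, s: False, m: False, a: False}
  {a: True, z: True, s: False, m: False}
  {m: True, a: False, s: False, z: False}
  {a: True, m: True, s: False, z: False}
  {z: True, m: True, a: False, s: False}
  {a: True, z: True, m: True, s: False}
  {s: True, z: False, m: False, a: False}
  {a: True, s: True, z: False, m: False}
  {z: True, s: True, a: False, m: False}
  {a: True, z: True, s: True, m: False}
  {m: True, s: True, z: False, a: False}
  {a: True, m: True, s: True, z: False}
  {z: True, m: True, s: True, a: False}


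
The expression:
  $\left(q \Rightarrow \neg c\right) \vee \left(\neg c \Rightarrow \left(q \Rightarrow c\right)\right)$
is always true.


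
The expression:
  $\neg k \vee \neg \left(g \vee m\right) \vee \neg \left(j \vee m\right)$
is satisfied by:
  {m: False, g: False, k: False, j: False}
  {j: True, m: False, g: False, k: False}
  {g: True, j: False, m: False, k: False}
  {j: True, g: True, m: False, k: False}
  {m: True, j: False, g: False, k: False}
  {j: True, m: True, g: False, k: False}
  {g: True, m: True, j: False, k: False}
  {j: True, g: True, m: True, k: False}
  {k: True, j: False, m: False, g: False}
  {k: True, j: True, m: False, g: False}
  {k: True, g: True, j: False, m: False}


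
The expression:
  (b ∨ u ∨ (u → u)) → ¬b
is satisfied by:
  {b: False}


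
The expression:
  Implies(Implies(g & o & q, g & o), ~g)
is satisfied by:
  {g: False}


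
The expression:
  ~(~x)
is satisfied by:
  {x: True}


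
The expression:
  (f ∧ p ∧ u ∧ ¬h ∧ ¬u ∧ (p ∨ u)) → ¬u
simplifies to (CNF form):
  True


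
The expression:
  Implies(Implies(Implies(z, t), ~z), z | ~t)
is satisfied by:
  {z: True, t: False}
  {t: False, z: False}
  {t: True, z: True}


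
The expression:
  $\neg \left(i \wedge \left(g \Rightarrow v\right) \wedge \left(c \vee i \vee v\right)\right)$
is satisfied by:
  {g: True, i: False, v: False}
  {g: False, i: False, v: False}
  {v: True, g: True, i: False}
  {v: True, g: False, i: False}
  {i: True, g: True, v: False}


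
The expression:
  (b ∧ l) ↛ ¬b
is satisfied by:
  {b: True, l: True}


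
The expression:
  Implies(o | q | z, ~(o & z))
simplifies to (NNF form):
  ~o | ~z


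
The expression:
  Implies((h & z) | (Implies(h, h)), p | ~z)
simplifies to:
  p | ~z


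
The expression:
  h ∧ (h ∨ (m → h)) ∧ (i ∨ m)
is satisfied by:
  {h: True, i: True, m: True}
  {h: True, i: True, m: False}
  {h: True, m: True, i: False}


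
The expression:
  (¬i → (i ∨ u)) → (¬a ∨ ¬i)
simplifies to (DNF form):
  ¬a ∨ ¬i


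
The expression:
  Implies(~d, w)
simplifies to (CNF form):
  d | w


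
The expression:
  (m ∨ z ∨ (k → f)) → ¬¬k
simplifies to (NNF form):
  k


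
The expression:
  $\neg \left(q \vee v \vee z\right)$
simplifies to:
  $\neg q \wedge \neg v \wedge \neg z$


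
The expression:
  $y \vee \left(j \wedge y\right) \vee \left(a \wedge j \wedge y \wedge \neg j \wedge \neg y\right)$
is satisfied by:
  {y: True}


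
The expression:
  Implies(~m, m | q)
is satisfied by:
  {q: True, m: True}
  {q: True, m: False}
  {m: True, q: False}


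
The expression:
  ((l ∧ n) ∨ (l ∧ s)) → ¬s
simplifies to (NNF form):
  ¬l ∨ ¬s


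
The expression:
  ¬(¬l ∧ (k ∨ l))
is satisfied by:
  {l: True, k: False}
  {k: False, l: False}
  {k: True, l: True}


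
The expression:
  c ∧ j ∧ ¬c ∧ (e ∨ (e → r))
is never true.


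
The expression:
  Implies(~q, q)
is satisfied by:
  {q: True}


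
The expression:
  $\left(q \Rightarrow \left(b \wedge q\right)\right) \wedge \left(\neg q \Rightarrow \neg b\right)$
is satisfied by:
  {b: False, q: False}
  {q: True, b: True}


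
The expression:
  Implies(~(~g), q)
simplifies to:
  q | ~g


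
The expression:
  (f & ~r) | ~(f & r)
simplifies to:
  ~f | ~r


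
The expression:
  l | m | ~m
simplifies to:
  True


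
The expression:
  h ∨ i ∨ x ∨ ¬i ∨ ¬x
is always true.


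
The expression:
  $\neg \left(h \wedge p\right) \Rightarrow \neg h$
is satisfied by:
  {p: True, h: False}
  {h: False, p: False}
  {h: True, p: True}


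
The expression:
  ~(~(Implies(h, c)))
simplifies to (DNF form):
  c | ~h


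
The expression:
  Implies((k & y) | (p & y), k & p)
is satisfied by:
  {k: False, y: False, p: False}
  {p: True, k: False, y: False}
  {k: True, p: False, y: False}
  {p: True, k: True, y: False}
  {y: True, p: False, k: False}
  {y: True, p: True, k: True}


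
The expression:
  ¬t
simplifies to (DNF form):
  ¬t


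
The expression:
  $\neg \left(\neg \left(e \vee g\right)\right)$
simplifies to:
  $e \vee g$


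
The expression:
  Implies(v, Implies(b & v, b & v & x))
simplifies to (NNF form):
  x | ~b | ~v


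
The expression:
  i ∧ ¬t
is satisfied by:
  {i: True, t: False}


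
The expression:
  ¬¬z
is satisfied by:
  {z: True}


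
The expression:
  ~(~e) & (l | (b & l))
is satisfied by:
  {e: True, l: True}


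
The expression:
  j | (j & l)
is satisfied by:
  {j: True}


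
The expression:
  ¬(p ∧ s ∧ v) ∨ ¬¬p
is always true.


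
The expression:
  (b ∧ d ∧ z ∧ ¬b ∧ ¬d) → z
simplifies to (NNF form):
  True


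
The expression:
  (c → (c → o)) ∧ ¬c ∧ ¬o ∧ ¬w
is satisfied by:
  {o: False, w: False, c: False}


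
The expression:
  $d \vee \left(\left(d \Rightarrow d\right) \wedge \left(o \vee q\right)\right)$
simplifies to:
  $d \vee o \vee q$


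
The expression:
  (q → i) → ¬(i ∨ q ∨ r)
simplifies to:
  ¬i ∧ (q ∨ ¬r)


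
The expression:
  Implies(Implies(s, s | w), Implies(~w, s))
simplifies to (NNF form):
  s | w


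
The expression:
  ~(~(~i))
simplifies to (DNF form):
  ~i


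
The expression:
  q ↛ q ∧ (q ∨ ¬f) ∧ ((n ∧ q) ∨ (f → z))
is never true.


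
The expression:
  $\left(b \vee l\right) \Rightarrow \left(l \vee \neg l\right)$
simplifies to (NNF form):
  $\text{True}$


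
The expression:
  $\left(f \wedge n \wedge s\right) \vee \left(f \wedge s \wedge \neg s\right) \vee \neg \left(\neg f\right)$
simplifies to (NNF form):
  $f$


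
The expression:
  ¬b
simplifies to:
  ¬b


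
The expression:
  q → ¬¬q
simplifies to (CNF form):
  True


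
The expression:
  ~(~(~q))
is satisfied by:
  {q: False}


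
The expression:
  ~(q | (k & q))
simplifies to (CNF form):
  ~q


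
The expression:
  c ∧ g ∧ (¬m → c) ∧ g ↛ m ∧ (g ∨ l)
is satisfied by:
  {c: True, g: True, m: False}


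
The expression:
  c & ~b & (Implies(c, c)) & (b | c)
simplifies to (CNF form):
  c & ~b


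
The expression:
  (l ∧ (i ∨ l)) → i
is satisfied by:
  {i: True, l: False}
  {l: False, i: False}
  {l: True, i: True}


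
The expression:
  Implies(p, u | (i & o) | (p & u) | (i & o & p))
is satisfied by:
  {i: True, u: True, o: True, p: False}
  {i: True, u: True, o: False, p: False}
  {u: True, o: True, p: False, i: False}
  {u: True, o: False, p: False, i: False}
  {i: True, o: True, p: False, u: False}
  {i: True, o: False, p: False, u: False}
  {o: True, i: False, p: False, u: False}
  {o: False, i: False, p: False, u: False}
  {i: True, u: True, p: True, o: True}
  {i: True, u: True, p: True, o: False}
  {u: True, p: True, o: True, i: False}
  {u: True, p: True, o: False, i: False}
  {i: True, p: True, o: True, u: False}


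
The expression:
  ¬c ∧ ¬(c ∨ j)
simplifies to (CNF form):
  ¬c ∧ ¬j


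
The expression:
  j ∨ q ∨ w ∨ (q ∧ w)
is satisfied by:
  {q: True, w: True, j: True}
  {q: True, w: True, j: False}
  {q: True, j: True, w: False}
  {q: True, j: False, w: False}
  {w: True, j: True, q: False}
  {w: True, j: False, q: False}
  {j: True, w: False, q: False}


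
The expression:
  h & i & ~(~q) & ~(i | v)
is never true.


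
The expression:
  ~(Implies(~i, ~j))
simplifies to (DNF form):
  j & ~i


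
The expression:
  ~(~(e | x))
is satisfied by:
  {x: True, e: True}
  {x: True, e: False}
  {e: True, x: False}


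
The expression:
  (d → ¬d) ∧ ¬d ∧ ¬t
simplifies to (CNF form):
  ¬d ∧ ¬t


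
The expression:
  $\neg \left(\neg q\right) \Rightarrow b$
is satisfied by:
  {b: True, q: False}
  {q: False, b: False}
  {q: True, b: True}


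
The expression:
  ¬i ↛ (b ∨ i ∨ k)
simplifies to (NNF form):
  ¬b ∧ ¬i ∧ ¬k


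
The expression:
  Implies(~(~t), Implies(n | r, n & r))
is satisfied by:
  {n: False, t: False, r: False}
  {r: True, n: False, t: False}
  {n: True, r: False, t: False}
  {r: True, n: True, t: False}
  {t: True, r: False, n: False}
  {r: True, t: True, n: True}


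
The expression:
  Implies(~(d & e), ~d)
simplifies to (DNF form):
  e | ~d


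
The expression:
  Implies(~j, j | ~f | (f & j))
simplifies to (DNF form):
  j | ~f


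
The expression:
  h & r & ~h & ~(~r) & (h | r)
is never true.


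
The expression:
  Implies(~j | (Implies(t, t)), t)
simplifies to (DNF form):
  t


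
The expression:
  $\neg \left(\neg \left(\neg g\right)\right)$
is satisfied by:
  {g: False}


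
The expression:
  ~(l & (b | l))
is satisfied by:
  {l: False}


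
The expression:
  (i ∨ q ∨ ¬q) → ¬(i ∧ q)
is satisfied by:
  {q: False, i: False}
  {i: True, q: False}
  {q: True, i: False}


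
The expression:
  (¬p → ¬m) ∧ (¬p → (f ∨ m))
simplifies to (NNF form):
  p ∨ (f ∧ ¬m)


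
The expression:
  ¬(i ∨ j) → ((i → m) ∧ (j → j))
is always true.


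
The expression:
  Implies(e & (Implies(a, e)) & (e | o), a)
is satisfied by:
  {a: True, e: False}
  {e: False, a: False}
  {e: True, a: True}


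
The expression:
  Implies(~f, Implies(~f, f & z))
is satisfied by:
  {f: True}


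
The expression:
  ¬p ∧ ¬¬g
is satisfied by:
  {g: True, p: False}


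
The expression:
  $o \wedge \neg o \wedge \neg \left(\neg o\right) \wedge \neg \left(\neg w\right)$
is never true.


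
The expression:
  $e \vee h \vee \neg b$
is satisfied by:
  {e: True, h: True, b: False}
  {e: True, h: False, b: False}
  {h: True, e: False, b: False}
  {e: False, h: False, b: False}
  {b: True, e: True, h: True}
  {b: True, e: True, h: False}
  {b: True, h: True, e: False}


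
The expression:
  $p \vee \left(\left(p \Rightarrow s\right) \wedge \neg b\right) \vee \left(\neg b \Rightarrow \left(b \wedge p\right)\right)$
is always true.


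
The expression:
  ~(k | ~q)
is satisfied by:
  {q: True, k: False}


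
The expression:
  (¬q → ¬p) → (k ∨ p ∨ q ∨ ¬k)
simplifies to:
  True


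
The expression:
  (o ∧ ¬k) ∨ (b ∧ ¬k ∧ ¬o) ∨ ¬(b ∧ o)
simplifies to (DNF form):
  ¬b ∨ ¬k ∨ ¬o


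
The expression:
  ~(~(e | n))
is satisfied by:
  {n: True, e: True}
  {n: True, e: False}
  {e: True, n: False}


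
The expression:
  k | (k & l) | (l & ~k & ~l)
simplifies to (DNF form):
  k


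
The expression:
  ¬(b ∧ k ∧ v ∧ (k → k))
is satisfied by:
  {k: False, b: False, v: False}
  {v: True, k: False, b: False}
  {b: True, k: False, v: False}
  {v: True, b: True, k: False}
  {k: True, v: False, b: False}
  {v: True, k: True, b: False}
  {b: True, k: True, v: False}


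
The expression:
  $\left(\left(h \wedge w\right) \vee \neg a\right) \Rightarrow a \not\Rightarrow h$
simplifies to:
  $a \wedge \left(\neg h \vee \neg w\right)$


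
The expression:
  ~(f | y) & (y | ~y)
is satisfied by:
  {y: False, f: False}


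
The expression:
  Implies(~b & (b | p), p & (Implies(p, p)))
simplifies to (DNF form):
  True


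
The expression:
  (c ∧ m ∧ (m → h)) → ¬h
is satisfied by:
  {h: False, m: False, c: False}
  {c: True, h: False, m: False}
  {m: True, h: False, c: False}
  {c: True, m: True, h: False}
  {h: True, c: False, m: False}
  {c: True, h: True, m: False}
  {m: True, h: True, c: False}


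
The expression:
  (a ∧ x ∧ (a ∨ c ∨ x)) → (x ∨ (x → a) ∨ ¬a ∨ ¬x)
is always true.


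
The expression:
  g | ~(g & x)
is always true.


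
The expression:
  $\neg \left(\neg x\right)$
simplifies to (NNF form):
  $x$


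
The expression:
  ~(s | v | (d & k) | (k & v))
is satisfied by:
  {v: False, k: False, s: False, d: False}
  {d: True, v: False, k: False, s: False}
  {k: True, d: False, v: False, s: False}


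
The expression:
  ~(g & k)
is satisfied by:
  {g: False, k: False}
  {k: True, g: False}
  {g: True, k: False}


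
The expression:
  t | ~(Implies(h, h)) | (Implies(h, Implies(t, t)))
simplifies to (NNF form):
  True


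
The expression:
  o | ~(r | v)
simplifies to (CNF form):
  (o | ~r) & (o | ~v)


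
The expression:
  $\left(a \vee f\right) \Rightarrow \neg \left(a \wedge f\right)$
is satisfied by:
  {a: False, f: False}
  {f: True, a: False}
  {a: True, f: False}


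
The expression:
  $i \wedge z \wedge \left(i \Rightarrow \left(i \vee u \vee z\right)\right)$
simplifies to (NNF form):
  $i \wedge z$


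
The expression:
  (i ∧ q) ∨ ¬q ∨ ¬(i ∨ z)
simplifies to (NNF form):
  i ∨ ¬q ∨ ¬z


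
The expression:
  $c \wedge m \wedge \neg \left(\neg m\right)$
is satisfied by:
  {c: True, m: True}


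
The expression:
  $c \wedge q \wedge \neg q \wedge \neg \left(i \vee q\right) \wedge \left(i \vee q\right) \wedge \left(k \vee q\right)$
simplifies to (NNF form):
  $\text{False}$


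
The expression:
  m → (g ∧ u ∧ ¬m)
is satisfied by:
  {m: False}


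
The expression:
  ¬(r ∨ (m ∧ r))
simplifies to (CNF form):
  ¬r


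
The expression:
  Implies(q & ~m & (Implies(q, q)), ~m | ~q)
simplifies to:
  True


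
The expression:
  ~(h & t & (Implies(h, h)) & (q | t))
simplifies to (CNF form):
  ~h | ~t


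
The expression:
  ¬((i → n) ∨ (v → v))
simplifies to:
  False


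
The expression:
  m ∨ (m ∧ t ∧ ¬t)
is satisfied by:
  {m: True}


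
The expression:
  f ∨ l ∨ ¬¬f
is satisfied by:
  {l: True, f: True}
  {l: True, f: False}
  {f: True, l: False}


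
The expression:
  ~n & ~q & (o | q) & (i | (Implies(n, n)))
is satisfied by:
  {o: True, n: False, q: False}


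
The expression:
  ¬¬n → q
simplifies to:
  q ∨ ¬n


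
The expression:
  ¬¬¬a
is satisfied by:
  {a: False}


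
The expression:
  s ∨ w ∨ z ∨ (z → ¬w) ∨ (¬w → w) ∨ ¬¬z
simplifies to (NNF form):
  True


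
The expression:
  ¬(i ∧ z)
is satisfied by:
  {z: False, i: False}
  {i: True, z: False}
  {z: True, i: False}


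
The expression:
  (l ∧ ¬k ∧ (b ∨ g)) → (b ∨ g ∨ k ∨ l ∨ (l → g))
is always true.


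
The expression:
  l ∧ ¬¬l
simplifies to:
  l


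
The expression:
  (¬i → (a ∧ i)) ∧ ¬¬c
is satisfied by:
  {c: True, i: True}


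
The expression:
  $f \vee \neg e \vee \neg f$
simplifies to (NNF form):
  $\text{True}$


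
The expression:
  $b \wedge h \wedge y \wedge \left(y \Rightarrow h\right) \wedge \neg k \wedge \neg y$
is never true.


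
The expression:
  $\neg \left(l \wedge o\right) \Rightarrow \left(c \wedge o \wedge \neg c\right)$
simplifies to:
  $l \wedge o$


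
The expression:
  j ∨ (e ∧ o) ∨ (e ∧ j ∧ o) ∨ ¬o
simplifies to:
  e ∨ j ∨ ¬o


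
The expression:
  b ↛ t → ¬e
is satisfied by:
  {t: True, e: False, b: False}
  {e: False, b: False, t: False}
  {b: True, t: True, e: False}
  {b: True, e: False, t: False}
  {t: True, e: True, b: False}
  {e: True, t: False, b: False}
  {b: True, e: True, t: True}


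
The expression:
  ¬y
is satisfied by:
  {y: False}


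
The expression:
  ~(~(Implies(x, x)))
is always true.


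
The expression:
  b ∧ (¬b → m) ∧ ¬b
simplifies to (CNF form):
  False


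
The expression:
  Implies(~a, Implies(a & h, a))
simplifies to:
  True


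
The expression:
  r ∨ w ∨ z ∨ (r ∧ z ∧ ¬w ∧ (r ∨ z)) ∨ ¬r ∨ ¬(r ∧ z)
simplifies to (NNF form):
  True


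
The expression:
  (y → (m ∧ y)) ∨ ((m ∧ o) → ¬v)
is always true.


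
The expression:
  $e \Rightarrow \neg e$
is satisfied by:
  {e: False}


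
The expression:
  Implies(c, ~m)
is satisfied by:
  {m: False, c: False}
  {c: True, m: False}
  {m: True, c: False}


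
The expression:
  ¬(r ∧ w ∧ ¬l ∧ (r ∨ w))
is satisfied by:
  {l: True, w: False, r: False}
  {w: False, r: False, l: False}
  {r: True, l: True, w: False}
  {r: True, w: False, l: False}
  {l: True, w: True, r: False}
  {w: True, l: False, r: False}
  {r: True, w: True, l: True}


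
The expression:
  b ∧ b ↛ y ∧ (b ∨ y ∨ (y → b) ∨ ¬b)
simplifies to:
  b ∧ ¬y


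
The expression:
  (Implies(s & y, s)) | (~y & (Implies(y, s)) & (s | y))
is always true.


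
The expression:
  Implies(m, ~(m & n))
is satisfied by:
  {m: False, n: False}
  {n: True, m: False}
  {m: True, n: False}


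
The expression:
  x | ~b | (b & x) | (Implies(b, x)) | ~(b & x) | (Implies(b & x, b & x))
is always true.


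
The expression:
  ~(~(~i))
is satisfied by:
  {i: False}


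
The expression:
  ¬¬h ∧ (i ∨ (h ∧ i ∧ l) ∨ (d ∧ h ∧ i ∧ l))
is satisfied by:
  {h: True, i: True}


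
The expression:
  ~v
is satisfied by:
  {v: False}


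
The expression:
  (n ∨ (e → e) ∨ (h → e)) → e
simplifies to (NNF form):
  e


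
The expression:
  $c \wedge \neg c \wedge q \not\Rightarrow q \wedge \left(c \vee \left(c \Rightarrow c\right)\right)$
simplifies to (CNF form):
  $\text{False}$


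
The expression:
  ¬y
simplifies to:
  ¬y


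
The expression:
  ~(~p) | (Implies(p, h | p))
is always true.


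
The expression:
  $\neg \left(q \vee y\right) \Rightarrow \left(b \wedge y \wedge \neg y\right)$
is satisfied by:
  {y: True, q: True}
  {y: True, q: False}
  {q: True, y: False}


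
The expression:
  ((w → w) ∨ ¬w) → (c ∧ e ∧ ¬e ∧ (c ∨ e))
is never true.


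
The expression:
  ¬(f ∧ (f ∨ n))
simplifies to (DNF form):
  ¬f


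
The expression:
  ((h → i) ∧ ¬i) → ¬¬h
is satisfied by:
  {i: True, h: True}
  {i: True, h: False}
  {h: True, i: False}


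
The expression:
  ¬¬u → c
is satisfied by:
  {c: True, u: False}
  {u: False, c: False}
  {u: True, c: True}


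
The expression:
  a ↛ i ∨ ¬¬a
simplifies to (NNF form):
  a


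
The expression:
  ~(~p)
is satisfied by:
  {p: True}


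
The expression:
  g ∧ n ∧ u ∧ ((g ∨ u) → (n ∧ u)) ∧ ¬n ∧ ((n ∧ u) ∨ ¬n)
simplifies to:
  False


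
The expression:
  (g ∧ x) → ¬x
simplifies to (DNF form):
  ¬g ∨ ¬x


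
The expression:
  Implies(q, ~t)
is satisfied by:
  {t: False, q: False}
  {q: True, t: False}
  {t: True, q: False}


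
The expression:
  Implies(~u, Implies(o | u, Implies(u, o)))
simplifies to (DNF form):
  True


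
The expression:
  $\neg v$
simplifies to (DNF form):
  $\neg v$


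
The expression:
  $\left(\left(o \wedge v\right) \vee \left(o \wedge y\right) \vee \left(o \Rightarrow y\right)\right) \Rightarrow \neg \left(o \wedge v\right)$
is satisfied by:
  {v: False, o: False}
  {o: True, v: False}
  {v: True, o: False}


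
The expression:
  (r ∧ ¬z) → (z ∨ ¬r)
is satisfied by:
  {z: True, r: False}
  {r: False, z: False}
  {r: True, z: True}


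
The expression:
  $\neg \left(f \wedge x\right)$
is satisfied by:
  {x: False, f: False}
  {f: True, x: False}
  {x: True, f: False}


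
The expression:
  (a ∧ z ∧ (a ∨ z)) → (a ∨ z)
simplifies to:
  True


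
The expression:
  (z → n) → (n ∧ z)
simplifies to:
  z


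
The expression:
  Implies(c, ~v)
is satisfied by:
  {v: False, c: False}
  {c: True, v: False}
  {v: True, c: False}


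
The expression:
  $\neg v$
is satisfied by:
  {v: False}


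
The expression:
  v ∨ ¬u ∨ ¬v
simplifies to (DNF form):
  True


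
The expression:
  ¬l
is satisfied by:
  {l: False}


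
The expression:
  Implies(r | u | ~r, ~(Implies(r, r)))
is never true.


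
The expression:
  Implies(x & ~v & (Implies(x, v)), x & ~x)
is always true.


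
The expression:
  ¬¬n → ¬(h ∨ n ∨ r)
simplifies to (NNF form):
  ¬n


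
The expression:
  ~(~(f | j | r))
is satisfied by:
  {r: True, f: True, j: True}
  {r: True, f: True, j: False}
  {r: True, j: True, f: False}
  {r: True, j: False, f: False}
  {f: True, j: True, r: False}
  {f: True, j: False, r: False}
  {j: True, f: False, r: False}


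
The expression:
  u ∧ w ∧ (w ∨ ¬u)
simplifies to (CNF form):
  u ∧ w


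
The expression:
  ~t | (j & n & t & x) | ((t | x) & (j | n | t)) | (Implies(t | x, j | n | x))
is always true.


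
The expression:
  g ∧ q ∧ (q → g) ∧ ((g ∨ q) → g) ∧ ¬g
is never true.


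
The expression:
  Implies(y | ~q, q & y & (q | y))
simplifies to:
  q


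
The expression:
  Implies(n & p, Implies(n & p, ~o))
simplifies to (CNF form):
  ~n | ~o | ~p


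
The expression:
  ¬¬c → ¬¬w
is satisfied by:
  {w: True, c: False}
  {c: False, w: False}
  {c: True, w: True}


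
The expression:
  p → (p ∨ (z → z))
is always true.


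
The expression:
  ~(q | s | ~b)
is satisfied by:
  {b: True, q: False, s: False}


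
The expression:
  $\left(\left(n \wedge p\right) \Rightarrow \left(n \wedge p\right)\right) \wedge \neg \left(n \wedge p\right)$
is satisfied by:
  {p: False, n: False}
  {n: True, p: False}
  {p: True, n: False}


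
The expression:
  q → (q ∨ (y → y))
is always true.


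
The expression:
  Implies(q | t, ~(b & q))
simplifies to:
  ~b | ~q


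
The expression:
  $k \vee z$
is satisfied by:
  {k: True, z: True}
  {k: True, z: False}
  {z: True, k: False}


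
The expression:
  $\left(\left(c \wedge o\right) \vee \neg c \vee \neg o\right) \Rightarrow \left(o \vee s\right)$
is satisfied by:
  {o: True, s: True}
  {o: True, s: False}
  {s: True, o: False}


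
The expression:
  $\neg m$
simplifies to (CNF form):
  $\neg m$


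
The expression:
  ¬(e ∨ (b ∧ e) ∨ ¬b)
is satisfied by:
  {b: True, e: False}


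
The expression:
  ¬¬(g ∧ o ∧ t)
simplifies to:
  g ∧ o ∧ t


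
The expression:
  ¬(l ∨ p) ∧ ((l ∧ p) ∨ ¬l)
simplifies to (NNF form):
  ¬l ∧ ¬p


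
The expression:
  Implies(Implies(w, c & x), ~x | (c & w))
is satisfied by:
  {w: True, x: False}
  {x: False, w: False}
  {x: True, w: True}


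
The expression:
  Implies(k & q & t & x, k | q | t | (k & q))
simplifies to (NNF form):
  True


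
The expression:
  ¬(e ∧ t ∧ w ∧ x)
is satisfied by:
  {w: False, e: False, t: False, x: False}
  {x: True, w: False, e: False, t: False}
  {t: True, w: False, e: False, x: False}
  {x: True, t: True, w: False, e: False}
  {e: True, x: False, w: False, t: False}
  {x: True, e: True, w: False, t: False}
  {t: True, e: True, x: False, w: False}
  {x: True, t: True, e: True, w: False}
  {w: True, t: False, e: False, x: False}
  {x: True, w: True, t: False, e: False}
  {t: True, w: True, x: False, e: False}
  {x: True, t: True, w: True, e: False}
  {e: True, w: True, t: False, x: False}
  {x: True, e: True, w: True, t: False}
  {t: True, e: True, w: True, x: False}


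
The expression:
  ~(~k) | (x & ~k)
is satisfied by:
  {x: True, k: True}
  {x: True, k: False}
  {k: True, x: False}


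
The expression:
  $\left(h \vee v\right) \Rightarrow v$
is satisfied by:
  {v: True, h: False}
  {h: False, v: False}
  {h: True, v: True}


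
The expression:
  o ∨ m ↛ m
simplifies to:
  o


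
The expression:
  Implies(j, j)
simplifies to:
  True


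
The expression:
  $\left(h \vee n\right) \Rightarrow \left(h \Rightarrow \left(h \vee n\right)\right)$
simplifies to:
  $\text{True}$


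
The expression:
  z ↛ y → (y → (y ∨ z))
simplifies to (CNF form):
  True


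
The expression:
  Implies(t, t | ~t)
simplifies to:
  True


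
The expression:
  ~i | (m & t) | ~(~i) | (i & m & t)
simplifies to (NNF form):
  True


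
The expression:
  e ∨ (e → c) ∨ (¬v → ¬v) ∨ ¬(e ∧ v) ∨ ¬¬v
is always true.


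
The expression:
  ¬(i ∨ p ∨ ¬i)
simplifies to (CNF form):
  False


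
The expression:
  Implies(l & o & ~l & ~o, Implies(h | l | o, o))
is always true.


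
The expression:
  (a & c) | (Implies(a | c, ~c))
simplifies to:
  a | ~c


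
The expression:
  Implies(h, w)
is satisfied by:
  {w: True, h: False}
  {h: False, w: False}
  {h: True, w: True}


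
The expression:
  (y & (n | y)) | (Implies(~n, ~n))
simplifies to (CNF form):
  True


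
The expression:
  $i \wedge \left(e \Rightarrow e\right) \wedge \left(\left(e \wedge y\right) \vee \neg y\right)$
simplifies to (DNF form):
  $\left(e \wedge i\right) \vee \left(i \wedge \neg y\right)$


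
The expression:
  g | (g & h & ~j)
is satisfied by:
  {g: True}


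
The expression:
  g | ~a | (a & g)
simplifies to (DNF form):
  g | ~a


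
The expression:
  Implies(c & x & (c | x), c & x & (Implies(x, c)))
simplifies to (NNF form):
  True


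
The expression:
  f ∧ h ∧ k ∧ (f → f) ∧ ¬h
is never true.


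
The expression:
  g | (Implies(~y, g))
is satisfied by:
  {y: True, g: True}
  {y: True, g: False}
  {g: True, y: False}


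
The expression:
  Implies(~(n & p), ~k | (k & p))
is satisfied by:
  {p: True, k: False}
  {k: False, p: False}
  {k: True, p: True}


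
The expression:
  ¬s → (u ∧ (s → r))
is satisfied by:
  {u: True, s: True}
  {u: True, s: False}
  {s: True, u: False}


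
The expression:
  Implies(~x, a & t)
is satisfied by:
  {x: True, t: True, a: True}
  {x: True, t: True, a: False}
  {x: True, a: True, t: False}
  {x: True, a: False, t: False}
  {t: True, a: True, x: False}


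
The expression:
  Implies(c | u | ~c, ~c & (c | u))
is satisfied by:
  {u: True, c: False}


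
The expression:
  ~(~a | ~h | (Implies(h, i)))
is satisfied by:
  {a: True, h: True, i: False}


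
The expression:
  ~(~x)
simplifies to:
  x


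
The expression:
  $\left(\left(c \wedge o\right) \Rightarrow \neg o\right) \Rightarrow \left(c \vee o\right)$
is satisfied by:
  {o: True, c: True}
  {o: True, c: False}
  {c: True, o: False}


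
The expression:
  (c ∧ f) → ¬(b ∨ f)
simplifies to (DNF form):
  ¬c ∨ ¬f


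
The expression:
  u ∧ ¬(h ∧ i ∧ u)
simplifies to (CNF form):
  u ∧ (¬h ∨ ¬i)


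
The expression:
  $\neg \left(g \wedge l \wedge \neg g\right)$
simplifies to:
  $\text{True}$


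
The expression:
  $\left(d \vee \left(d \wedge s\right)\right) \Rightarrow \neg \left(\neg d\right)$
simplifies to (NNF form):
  $\text{True}$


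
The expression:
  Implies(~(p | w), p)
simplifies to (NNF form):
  p | w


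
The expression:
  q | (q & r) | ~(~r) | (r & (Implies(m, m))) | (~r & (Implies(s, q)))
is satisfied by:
  {r: True, q: True, s: False}
  {r: True, s: False, q: False}
  {q: True, s: False, r: False}
  {q: False, s: False, r: False}
  {r: True, q: True, s: True}
  {r: True, s: True, q: False}
  {q: True, s: True, r: False}


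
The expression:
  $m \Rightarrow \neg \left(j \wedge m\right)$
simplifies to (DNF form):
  $\neg j \vee \neg m$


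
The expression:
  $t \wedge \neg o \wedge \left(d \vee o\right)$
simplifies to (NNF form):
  $d \wedge t \wedge \neg o$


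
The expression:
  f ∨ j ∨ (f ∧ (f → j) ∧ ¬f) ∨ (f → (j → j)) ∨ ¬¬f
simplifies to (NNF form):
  True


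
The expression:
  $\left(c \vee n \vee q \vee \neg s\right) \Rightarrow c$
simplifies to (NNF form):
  $c \vee \left(s \wedge \neg n \wedge \neg q\right)$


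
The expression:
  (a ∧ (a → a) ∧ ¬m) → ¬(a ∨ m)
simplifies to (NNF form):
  m ∨ ¬a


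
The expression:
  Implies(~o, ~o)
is always true.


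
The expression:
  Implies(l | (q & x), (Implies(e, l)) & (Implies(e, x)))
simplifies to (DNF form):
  ~e | (l & x) | (~l & ~q) | (~l & ~x)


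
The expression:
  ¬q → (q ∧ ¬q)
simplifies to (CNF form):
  q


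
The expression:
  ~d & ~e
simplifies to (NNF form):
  ~d & ~e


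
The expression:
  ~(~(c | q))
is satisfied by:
  {q: True, c: True}
  {q: True, c: False}
  {c: True, q: False}


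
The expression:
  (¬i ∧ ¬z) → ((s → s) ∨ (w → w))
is always true.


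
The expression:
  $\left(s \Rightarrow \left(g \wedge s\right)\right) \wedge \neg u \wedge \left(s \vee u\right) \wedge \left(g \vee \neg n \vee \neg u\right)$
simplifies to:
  $g \wedge s \wedge \neg u$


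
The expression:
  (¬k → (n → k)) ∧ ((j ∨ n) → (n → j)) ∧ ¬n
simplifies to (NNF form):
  ¬n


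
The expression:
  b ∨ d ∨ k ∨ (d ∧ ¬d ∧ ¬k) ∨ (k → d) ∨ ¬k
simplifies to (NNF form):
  True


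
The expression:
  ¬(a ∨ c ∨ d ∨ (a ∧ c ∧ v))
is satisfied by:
  {d: False, a: False, c: False}


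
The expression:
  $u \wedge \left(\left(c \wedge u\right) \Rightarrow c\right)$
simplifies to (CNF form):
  $u$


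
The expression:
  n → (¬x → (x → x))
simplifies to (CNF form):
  True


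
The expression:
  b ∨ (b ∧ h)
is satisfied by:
  {b: True}


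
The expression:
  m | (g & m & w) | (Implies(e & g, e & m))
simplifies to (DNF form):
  m | ~e | ~g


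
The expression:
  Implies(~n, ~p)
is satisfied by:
  {n: True, p: False}
  {p: False, n: False}
  {p: True, n: True}


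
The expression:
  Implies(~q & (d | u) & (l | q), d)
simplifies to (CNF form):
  d | q | ~l | ~u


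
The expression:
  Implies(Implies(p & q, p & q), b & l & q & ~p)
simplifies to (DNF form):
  b & l & q & ~p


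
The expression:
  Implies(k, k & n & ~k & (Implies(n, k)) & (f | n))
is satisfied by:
  {k: False}


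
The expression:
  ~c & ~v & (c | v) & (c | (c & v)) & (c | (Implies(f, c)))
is never true.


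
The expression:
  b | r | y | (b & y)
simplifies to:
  b | r | y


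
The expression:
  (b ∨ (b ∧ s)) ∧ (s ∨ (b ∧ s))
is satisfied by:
  {b: True, s: True}


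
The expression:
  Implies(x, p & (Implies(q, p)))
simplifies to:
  p | ~x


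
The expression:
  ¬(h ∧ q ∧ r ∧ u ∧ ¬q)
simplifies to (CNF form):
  True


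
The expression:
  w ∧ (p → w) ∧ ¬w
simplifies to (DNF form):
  False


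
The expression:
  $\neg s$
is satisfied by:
  {s: False}


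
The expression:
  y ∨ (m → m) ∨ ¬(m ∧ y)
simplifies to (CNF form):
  True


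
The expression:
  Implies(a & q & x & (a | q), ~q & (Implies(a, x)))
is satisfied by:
  {x: False, q: False, a: False}
  {a: True, x: False, q: False}
  {q: True, x: False, a: False}
  {a: True, q: True, x: False}
  {x: True, a: False, q: False}
  {a: True, x: True, q: False}
  {q: True, x: True, a: False}


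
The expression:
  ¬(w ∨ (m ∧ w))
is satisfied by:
  {w: False}


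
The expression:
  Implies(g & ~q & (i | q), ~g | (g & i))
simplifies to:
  True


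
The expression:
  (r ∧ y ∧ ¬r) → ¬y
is always true.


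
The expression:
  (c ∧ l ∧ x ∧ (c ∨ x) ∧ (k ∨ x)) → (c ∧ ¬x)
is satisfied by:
  {l: False, c: False, x: False}
  {x: True, l: False, c: False}
  {c: True, l: False, x: False}
  {x: True, c: True, l: False}
  {l: True, x: False, c: False}
  {x: True, l: True, c: False}
  {c: True, l: True, x: False}


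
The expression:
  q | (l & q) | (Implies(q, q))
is always true.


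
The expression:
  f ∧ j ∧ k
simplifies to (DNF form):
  f ∧ j ∧ k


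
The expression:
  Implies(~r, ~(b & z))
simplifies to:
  r | ~b | ~z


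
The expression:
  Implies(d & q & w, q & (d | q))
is always true.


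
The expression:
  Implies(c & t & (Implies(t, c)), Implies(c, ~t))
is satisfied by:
  {c: False, t: False}
  {t: True, c: False}
  {c: True, t: False}


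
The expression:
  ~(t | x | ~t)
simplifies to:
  False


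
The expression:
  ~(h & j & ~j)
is always true.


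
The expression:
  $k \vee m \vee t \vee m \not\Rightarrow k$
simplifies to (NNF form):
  $k \vee m \vee t$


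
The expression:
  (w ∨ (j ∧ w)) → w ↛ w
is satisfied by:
  {w: False}


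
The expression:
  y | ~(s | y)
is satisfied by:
  {y: True, s: False}
  {s: False, y: False}
  {s: True, y: True}


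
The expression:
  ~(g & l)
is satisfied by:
  {l: False, g: False}
  {g: True, l: False}
  {l: True, g: False}


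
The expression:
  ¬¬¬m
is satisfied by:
  {m: False}


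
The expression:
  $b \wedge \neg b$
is never true.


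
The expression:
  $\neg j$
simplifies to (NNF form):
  $\neg j$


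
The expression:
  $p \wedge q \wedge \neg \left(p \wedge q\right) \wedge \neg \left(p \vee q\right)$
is never true.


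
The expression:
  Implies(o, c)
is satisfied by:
  {c: True, o: False}
  {o: False, c: False}
  {o: True, c: True}


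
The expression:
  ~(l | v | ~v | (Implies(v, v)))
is never true.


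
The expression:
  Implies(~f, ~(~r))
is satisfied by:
  {r: True, f: True}
  {r: True, f: False}
  {f: True, r: False}


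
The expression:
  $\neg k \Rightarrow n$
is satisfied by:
  {n: True, k: True}
  {n: True, k: False}
  {k: True, n: False}


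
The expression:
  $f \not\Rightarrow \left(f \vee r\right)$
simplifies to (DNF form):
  $\text{False}$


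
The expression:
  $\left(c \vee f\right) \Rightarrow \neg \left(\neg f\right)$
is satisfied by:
  {f: True, c: False}
  {c: False, f: False}
  {c: True, f: True}


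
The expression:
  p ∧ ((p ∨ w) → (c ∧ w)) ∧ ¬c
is never true.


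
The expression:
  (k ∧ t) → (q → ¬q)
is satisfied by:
  {k: False, q: False, t: False}
  {t: True, k: False, q: False}
  {q: True, k: False, t: False}
  {t: True, q: True, k: False}
  {k: True, t: False, q: False}
  {t: True, k: True, q: False}
  {q: True, k: True, t: False}


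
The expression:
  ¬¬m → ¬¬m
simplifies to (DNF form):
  True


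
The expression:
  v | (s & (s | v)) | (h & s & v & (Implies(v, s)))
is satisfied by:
  {v: True, s: True}
  {v: True, s: False}
  {s: True, v: False}


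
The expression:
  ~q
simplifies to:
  ~q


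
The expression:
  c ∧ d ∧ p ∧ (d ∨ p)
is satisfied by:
  {c: True, p: True, d: True}


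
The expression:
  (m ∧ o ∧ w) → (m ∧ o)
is always true.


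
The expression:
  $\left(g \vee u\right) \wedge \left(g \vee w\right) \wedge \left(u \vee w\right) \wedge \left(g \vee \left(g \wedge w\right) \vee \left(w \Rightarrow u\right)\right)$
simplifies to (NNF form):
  $\left(g \wedge u\right) \vee \left(g \wedge w\right) \vee \left(u \wedge w\right)$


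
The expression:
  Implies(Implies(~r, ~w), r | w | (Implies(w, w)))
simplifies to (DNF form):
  True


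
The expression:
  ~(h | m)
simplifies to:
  ~h & ~m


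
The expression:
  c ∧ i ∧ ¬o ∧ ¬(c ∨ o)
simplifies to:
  False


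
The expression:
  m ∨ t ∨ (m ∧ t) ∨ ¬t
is always true.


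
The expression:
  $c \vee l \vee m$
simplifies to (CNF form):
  $c \vee l \vee m$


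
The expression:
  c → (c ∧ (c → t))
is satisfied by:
  {t: True, c: False}
  {c: False, t: False}
  {c: True, t: True}


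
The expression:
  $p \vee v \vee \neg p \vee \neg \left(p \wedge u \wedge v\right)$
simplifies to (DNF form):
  $\text{True}$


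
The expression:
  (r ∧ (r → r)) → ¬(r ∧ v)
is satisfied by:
  {v: False, r: False}
  {r: True, v: False}
  {v: True, r: False}


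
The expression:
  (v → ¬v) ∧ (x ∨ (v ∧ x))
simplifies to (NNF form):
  x ∧ ¬v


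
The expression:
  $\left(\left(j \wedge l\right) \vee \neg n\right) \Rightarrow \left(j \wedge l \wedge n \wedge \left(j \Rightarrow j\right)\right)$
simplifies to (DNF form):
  $n$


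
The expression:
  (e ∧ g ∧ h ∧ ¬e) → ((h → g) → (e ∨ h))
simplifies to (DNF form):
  True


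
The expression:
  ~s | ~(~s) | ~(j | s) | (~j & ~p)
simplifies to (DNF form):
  True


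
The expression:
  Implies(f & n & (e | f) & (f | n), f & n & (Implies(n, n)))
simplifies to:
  True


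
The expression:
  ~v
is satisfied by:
  {v: False}


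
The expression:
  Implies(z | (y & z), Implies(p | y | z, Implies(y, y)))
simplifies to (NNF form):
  True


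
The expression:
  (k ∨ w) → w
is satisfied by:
  {w: True, k: False}
  {k: False, w: False}
  {k: True, w: True}


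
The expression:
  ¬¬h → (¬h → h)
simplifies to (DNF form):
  True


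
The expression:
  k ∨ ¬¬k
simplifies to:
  k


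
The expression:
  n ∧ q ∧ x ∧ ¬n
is never true.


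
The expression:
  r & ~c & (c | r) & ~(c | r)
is never true.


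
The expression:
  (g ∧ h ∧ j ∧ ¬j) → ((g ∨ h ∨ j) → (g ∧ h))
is always true.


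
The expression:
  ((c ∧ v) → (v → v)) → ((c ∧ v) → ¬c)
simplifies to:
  ¬c ∨ ¬v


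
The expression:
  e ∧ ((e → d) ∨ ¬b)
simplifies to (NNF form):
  e ∧ (d ∨ ¬b)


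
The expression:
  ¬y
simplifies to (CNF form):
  ¬y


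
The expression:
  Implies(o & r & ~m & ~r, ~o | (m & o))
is always true.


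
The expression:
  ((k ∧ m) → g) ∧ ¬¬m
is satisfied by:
  {m: True, g: True, k: False}
  {m: True, k: False, g: False}
  {m: True, g: True, k: True}


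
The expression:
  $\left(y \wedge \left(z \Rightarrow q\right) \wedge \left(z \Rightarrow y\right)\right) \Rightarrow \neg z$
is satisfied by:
  {q: False, z: False, y: False}
  {y: True, q: False, z: False}
  {z: True, q: False, y: False}
  {y: True, z: True, q: False}
  {q: True, y: False, z: False}
  {y: True, q: True, z: False}
  {z: True, q: True, y: False}
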